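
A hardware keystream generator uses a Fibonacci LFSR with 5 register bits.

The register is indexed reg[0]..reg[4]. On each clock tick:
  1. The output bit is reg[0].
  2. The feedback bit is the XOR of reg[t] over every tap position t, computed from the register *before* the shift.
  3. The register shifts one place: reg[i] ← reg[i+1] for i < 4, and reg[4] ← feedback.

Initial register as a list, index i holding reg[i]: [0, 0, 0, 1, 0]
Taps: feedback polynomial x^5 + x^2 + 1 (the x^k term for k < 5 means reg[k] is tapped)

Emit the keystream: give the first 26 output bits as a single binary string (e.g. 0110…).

tick  register→output (feedback)
  0  00010→0 (0)
  1  00100→0 (1)
  2  01001→0 (0)
  3  10010→1 (1)
  4  00101→0 (1)
  5  01011→0 (0)
  6  10110→1 (0)
  7  01100→0 (1)
  8  11001→1 (1)
  9  10011→1 (1)
 10  00111→0 (1)
 11  01111→0 (1)
 12  11111→1 (0)
 13  11110→1 (0)
 14  11100→1 (0)
 15  11000→1 (1)
 16  10001→1 (1)
 17  00011→0 (0)
 18  00110→0 (1)
 19  01101→0 (1)
 20  11011→1 (1)
 21  10111→1 (0)
 22  01110→0 (1)
 23  11101→1 (0)
 24  11010→1 (1)
 25  10101→1 (0)

00010010110011111000110111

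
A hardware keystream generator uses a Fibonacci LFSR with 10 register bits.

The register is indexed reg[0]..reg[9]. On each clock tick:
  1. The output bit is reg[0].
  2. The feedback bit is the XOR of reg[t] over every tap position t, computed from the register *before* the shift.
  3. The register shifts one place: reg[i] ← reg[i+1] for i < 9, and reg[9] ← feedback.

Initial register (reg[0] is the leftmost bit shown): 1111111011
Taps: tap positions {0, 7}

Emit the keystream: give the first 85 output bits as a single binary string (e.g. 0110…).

1111111011100011110000001110110110001010001001100100000110100100111101111100010101011

step | reg (before) | out | fb
   0 | 1111111011 | 1 | 1
   1 | 1111110111 | 1 | 0
   2 | 1111101110 | 1 | 0
   3 | 1111011100 | 1 | 0
   4 | 1110111000 | 1 | 1
   5 | 1101110001 | 1 | 1
   6 | 1011100011 | 1 | 1
   7 | 0111000111 | 0 | 1
   8 | 1110001111 | 1 | 0
   9 | 1100011110 | 1 | 0
  10 | 1000111100 | 1 | 0
  11 | 0001111000 | 0 | 0
  12 | 0011110000 | 0 | 0
  13 | 0111100000 | 0 | 0
  14 | 1111000000 | 1 | 1
  15 | 1110000001 | 1 | 1
  16 | 1100000011 | 1 | 1
  17 | 1000000111 | 1 | 0
  18 | 0000001110 | 0 | 1
  19 | 0000011101 | 0 | 1
  20 | 0000111011 | 0 | 0
  21 | 0001110110 | 0 | 1
  22 | 0011101101 | 0 | 1
  23 | 0111011011 | 0 | 0
  24 | 1110110110 | 1 | 0
  25 | 1101101100 | 1 | 0
  26 | 1011011000 | 1 | 1
  27 | 0110110001 | 0 | 0
  28 | 1101100010 | 1 | 1
  29 | 1011000101 | 1 | 0
  30 | 0110001010 | 0 | 0
  31 | 1100010100 | 1 | 0
  32 | 1000101000 | 1 | 1
  33 | 0001010001 | 0 | 0
  34 | 0010100010 | 0 | 0
  35 | 0101000100 | 0 | 1
  36 | 1010001001 | 1 | 1
  37 | 0100010011 | 0 | 0
  38 | 1000100110 | 1 | 0
  39 | 0001001100 | 0 | 1
  40 | 0010011001 | 0 | 0
  41 | 0100110010 | 0 | 0
  42 | 1001100100 | 1 | 0
  43 | 0011001000 | 0 | 0
  44 | 0110010000 | 0 | 0
  45 | 1100100000 | 1 | 1
  46 | 1001000001 | 1 | 1
  47 | 0010000011 | 0 | 0
  48 | 0100000110 | 0 | 1
  49 | 1000001101 | 1 | 0
  50 | 0000011010 | 0 | 0
  51 | 0000110100 | 0 | 1
  52 | 0001101001 | 0 | 0
  53 | 0011010010 | 0 | 0
  54 | 0110100100 | 0 | 1
  55 | 1101001001 | 1 | 1
  56 | 1010010011 | 1 | 1
  57 | 0100100111 | 0 | 1
  58 | 1001001111 | 1 | 0
  59 | 0010011110 | 0 | 1
  60 | 0100111101 | 0 | 1
  61 | 1001111011 | 1 | 1
  62 | 0011110111 | 0 | 1
  63 | 0111101111 | 0 | 1
  64 | 1111011111 | 1 | 0
  65 | 1110111110 | 1 | 0
  66 | 1101111100 | 1 | 0
  67 | 1011111000 | 1 | 1
  68 | 0111110001 | 0 | 0
  69 | 1111100010 | 1 | 1
  70 | 1111000101 | 1 | 0
  71 | 1110001010 | 1 | 1
  72 | 1100010101 | 1 | 0
  73 | 1000101010 | 1 | 1
  74 | 0001010101 | 0 | 1
  75 | 0010101011 | 0 | 0
  76 | 0101010110 | 0 | 1
  77 | 1010101101 | 1 | 0
  78 | 0101011010 | 0 | 0
  79 | 1010110100 | 1 | 0
  80 | 0101101000 | 0 | 0
  81 | 1011010000 | 1 | 1
  82 | 0110100001 | 0 | 0
  83 | 1101000010 | 1 | 1
  84 | 1010000101 | 1 | 0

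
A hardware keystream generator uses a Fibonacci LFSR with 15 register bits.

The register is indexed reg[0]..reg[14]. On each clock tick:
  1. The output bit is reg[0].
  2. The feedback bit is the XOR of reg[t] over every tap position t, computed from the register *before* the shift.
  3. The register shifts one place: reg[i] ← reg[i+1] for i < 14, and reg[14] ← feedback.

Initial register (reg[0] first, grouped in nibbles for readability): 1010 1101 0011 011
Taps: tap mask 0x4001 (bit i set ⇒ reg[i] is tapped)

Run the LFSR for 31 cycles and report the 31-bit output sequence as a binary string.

tick  register→output (feedback)
  0  101011010011011→1 (0)
  1  010110100110110→0 (0)
  2  101101001101100→1 (1)
  3  011010011011001→0 (1)
  4  110100110110011→1 (0)
  5  101001101100110→1 (1)
  6  010011011001101→0 (1)
  7  100110110011011→1 (0)
  8  001101100110110→0 (0)
  9  011011001101100→0 (0)
 10  110110011011000→1 (1)
 11  101100110110001→1 (0)
 12  011001101100010→0 (0)
 13  110011011000100→1 (1)
 14  100110110001001→1 (0)
 15  001101100010010→0 (0)
 16  011011000100100→0 (0)
 17  110110001001000→1 (1)
 18  101100010010001→1 (0)
 19  011000100100010→0 (0)
 20  110001001000100→1 (1)
 21  100010010001001→1 (0)
 22  000100100010010→0 (0)
 23  001001000100100→0 (0)
 24  010010001001000→0 (0)
 25  100100010010000→1 (1)
 26  001000100100001→0 (1)
 27  010001001000011→0 (1)
 28  100010010000111→1 (0)
 29  000100100001110→0 (0)
 30  001001000011100→0 (0)

1010110100110110011011000100100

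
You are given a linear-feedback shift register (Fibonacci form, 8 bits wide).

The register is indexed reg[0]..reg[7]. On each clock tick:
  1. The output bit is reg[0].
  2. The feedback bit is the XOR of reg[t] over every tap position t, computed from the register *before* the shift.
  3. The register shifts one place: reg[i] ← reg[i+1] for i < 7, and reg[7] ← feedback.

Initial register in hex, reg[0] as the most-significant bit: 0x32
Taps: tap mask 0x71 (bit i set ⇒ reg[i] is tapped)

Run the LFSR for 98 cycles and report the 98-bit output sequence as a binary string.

step | reg (before) | out | fb
   0 | 00110010 | 0 | 1
   1 | 01100101 | 0 | 1
   2 | 11001011 | 1 | 1
   3 | 10010111 | 1 | 1
   4 | 00101111 | 0 | 1
   5 | 01011111 | 0 | 1
   6 | 10111111 | 1 | 0
   7 | 01111110 | 0 | 1
   8 | 11111101 | 1 | 1
   9 | 11111011 | 1 | 1
  10 | 11110111 | 1 | 1
  11 | 11101111 | 1 | 0
  12 | 11011110 | 1 | 0
  13 | 10111100 | 1 | 1
  14 | 01111001 | 0 | 1
  15 | 11110011 | 1 | 0
  16 | 11100110 | 1 | 1
  17 | 11001101 | 1 | 1
  18 | 10011011 | 1 | 1
  19 | 00110111 | 0 | 0
  20 | 01101110 | 0 | 1
  21 | 11011101 | 1 | 1
  22 | 10111011 | 1 | 1
  23 | 01110111 | 0 | 0
  24 | 11101110 | 1 | 0
  25 | 11011100 | 1 | 1
  26 | 10111001 | 1 | 0
  27 | 01110010 | 0 | 1
  28 | 11100101 | 1 | 0
  29 | 11001010 | 1 | 1
  30 | 10010101 | 1 | 0
  31 | 00101010 | 0 | 0
  32 | 01010100 | 0 | 1
  33 | 10101001 | 1 | 0
  34 | 01010010 | 0 | 1
  35 | 10100101 | 1 | 0
  36 | 01001010 | 0 | 0
  37 | 10010100 | 1 | 0
  38 | 00101000 | 0 | 1
  39 | 01010001 | 0 | 0
  40 | 10100010 | 1 | 0
  41 | 01000100 | 0 | 1
  42 | 10001001 | 1 | 0
  43 | 00010010 | 0 | 1
  44 | 00100101 | 0 | 1
  45 | 01001011 | 0 | 0
  46 | 10010110 | 1 | 1
  47 | 00101101 | 0 | 0
  48 | 01011010 | 0 | 0
  49 | 10110100 | 1 | 0
  50 | 01101000 | 0 | 1
  51 | 11010001 | 1 | 1
  52 | 10100011 | 1 | 0
  53 | 01000110 | 0 | 0
  54 | 10001100 | 1 | 1
  55 | 00011001 | 0 | 1
  56 | 00110011 | 0 | 1
  57 | 01100111 | 0 | 0
  58 | 11001110 | 1 | 0
  59 | 10011100 | 1 | 1
  60 | 00111001 | 0 | 1
  61 | 01110011 | 0 | 1
  62 | 11100111 | 1 | 1
  63 | 11001111 | 1 | 0
  64 | 10011110 | 1 | 0
  65 | 00111100 | 0 | 0
  66 | 01111000 | 0 | 1
  67 | 11110001 | 1 | 1
  68 | 11100011 | 1 | 0
  69 | 11000110 | 1 | 1
  70 | 10001101 | 1 | 1
  71 | 00011011 | 0 | 0
  72 | 00110110 | 0 | 0
  73 | 01101100 | 0 | 0
  74 | 11011000 | 1 | 0
  75 | 10110000 | 1 | 1
  76 | 01100001 | 0 | 0
  77 | 11000010 | 1 | 0
  78 | 10000100 | 1 | 0
  79 | 00001000 | 0 | 1
  80 | 00010001 | 0 | 0
  81 | 00100010 | 0 | 1
  82 | 01000101 | 0 | 1
  83 | 10001011 | 1 | 1
  84 | 00010111 | 0 | 0
  85 | 00101110 | 0 | 1
  86 | 01011101 | 0 | 0
  87 | 10111010 | 1 | 1
  88 | 01110101 | 0 | 1
  89 | 11101011 | 1 | 1
  90 | 11010111 | 1 | 1
  91 | 10101111 | 1 | 0
  92 | 01011110 | 0 | 1
  93 | 10111101 | 1 | 1
  94 | 01111011 | 0 | 0
  95 | 11110110 | 1 | 1
  96 | 11101101 | 1 | 1
  97 | 11011011 | 1 | 1

00110010111111011110011011101110010101001010001001011010001100111001111000110110000100010111010111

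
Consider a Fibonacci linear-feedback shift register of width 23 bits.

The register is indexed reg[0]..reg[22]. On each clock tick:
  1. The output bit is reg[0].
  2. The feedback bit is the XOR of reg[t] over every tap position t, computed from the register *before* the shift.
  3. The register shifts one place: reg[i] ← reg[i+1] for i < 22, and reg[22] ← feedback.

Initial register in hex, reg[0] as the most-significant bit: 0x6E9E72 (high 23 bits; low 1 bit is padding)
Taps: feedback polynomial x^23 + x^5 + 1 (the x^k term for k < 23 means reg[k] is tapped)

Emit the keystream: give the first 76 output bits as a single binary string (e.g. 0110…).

0110111010011110011100110111101010100000001110000101110101001110011001111110

step | reg (before) | out | fb
   0 | 01101110100111100111001 | 0 | 1
   1 | 11011101001111001110011 | 1 | 0
   2 | 10111010011110011100110 | 1 | 1
   3 | 01110100111100111001101 | 0 | 1
   4 | 11101001111001110011011 | 1 | 1
   5 | 11010011110011100110111 | 1 | 1
   6 | 10100111100111001101111 | 1 | 0
   7 | 01001111001110011011110 | 0 | 1
   8 | 10011110011100110111101 | 1 | 0
   9 | 00111100111001101111010 | 0 | 1
  10 | 01111001110011011110101 | 0 | 0
  11 | 11110011100110111101010 | 1 | 1
  12 | 11100111001101111010101 | 1 | 0
  13 | 11001110011011110101010 | 1 | 0
  14 | 10011100110111101010100 | 1 | 0
  15 | 00111001101111010101000 | 0 | 0
  16 | 01110011011110101010000 | 0 | 0
  17 | 11100110111101010100000 | 1 | 0
  18 | 11001101111010101000000 | 1 | 0
  19 | 10011011110101010000000 | 1 | 1
  20 | 00110111101010100000001 | 0 | 1
  21 | 01101111010101000000011 | 0 | 1
  22 | 11011110101010000000111 | 1 | 0
  23 | 10111101010100000001110 | 1 | 0
  24 | 01111010101000000011100 | 0 | 0
  25 | 11110101010000000111000 | 1 | 0
  26 | 11101010100000001110000 | 1 | 1
  27 | 11010101000000011100001 | 1 | 0
  28 | 10101010000000111000010 | 1 | 1
  29 | 01010100000001110000101 | 0 | 1
  30 | 10101000000011100001011 | 1 | 1
  31 | 01010000000111000010111 | 0 | 0
  32 | 10100000001110000101110 | 1 | 1
  33 | 01000000011100001011101 | 0 | 0
  34 | 10000000111000010111010 | 1 | 1
  35 | 00000001110000101110101 | 0 | 0
  36 | 00000011100001011101010 | 0 | 0
  37 | 00000111000010111010100 | 0 | 1
  38 | 00001110000101110101001 | 0 | 1
  39 | 00011100001011101010011 | 0 | 1
  40 | 00111000010111010100111 | 0 | 0
  41 | 01110000101110101001110 | 0 | 0
  42 | 11100001011101010011100 | 1 | 1
  43 | 11000010111010100111001 | 1 | 1
  44 | 10000101110101001110011 | 1 | 0
  45 | 00001011101010011100110 | 0 | 0
  46 | 00010111010100111001100 | 0 | 1
  47 | 00101110101001110011001 | 0 | 1
  48 | 01011101010011100110011 | 0 | 1
  49 | 10111010100111001100111 | 1 | 1
  50 | 01110101001110011001111 | 0 | 1
  51 | 11101010011100110011111 | 1 | 1
  52 | 11010100111001100111111 | 1 | 0
  53 | 10101001110011001111110 | 1 | 1
  54 | 01010011100110011111101 | 0 | 0
  55 | 10100111001100111111010 | 1 | 0
  56 | 01001110011001111110100 | 0 | 1
  57 | 10011100110011111101001 | 1 | 0
  58 | 00111001100111111010010 | 0 | 0
  59 | 01110011001111110100100 | 0 | 0
  60 | 11100110011111101001000 | 1 | 0
  61 | 11001100111111010010000 | 1 | 0
  62 | 10011001111110100100000 | 1 | 1
  63 | 00110011111101001000001 | 0 | 0
  64 | 01100111111010010000010 | 0 | 1
  65 | 11001111110100100000101 | 1 | 0
  66 | 10011111101001000001010 | 1 | 0
  67 | 00111111010010000010100 | 0 | 1
  68 | 01111110100100000101001 | 0 | 1
  69 | 11111101001000001010011 | 1 | 0
  70 | 11111010010000010100110 | 1 | 1
  71 | 11110100100000101001101 | 1 | 0
  72 | 11101001000001010011010 | 1 | 1
  73 | 11010010000010100110101 | 1 | 1
  74 | 10100100000101001101011 | 1 | 0
  75 | 01001000001010011010110 | 0 | 0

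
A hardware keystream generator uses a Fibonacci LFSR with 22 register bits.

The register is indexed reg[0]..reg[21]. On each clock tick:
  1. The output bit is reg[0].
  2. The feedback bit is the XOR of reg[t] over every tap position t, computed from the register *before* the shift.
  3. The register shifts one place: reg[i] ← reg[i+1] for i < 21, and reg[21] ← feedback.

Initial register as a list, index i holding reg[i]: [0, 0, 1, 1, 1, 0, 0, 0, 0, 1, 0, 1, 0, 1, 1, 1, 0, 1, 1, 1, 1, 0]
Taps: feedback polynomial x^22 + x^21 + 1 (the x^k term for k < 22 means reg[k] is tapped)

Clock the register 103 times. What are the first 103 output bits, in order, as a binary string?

0011100001010111011110001011111001101001010000110101000100111001111101100111100010111010100100010100001

step | reg (before) | out | fb
   0 | 0011100001010111011110 | 0 | 0
   1 | 0111000010101110111100 | 0 | 0
   2 | 1110000101011101111000 | 1 | 1
   3 | 1100001010111011110001 | 1 | 0
   4 | 1000010101110111100010 | 1 | 1
   5 | 0000101011101111000101 | 0 | 1
   6 | 0001010111011110001011 | 0 | 1
   7 | 0010101110111100010111 | 0 | 1
   8 | 0101011101111000101111 | 0 | 1
   9 | 1010111011110001011111 | 1 | 0
  10 | 0101110111100010111110 | 0 | 0
  11 | 1011101111000101111100 | 1 | 1
  12 | 0111011110001011111001 | 0 | 1
  13 | 1110111100010111110011 | 1 | 0
  14 | 1101111000101111100110 | 1 | 1
  15 | 1011110001011111001101 | 1 | 0
  16 | 0111100010111110011010 | 0 | 0
  17 | 1111000101111100110100 | 1 | 1
  18 | 1110001011111001101001 | 1 | 0
  19 | 1100010111110011010010 | 1 | 1
  20 | 1000101111100110100101 | 1 | 0
  21 | 0001011111001101001010 | 0 | 0
  22 | 0010111110011010010100 | 0 | 0
  23 | 0101111100110100101000 | 0 | 0
  24 | 1011111001101001010000 | 1 | 1
  25 | 0111110011010010100001 | 0 | 1
  26 | 1111100110100101000011 | 1 | 0
  27 | 1111001101001010000110 | 1 | 1
  28 | 1110011010010100001101 | 1 | 0
  29 | 1100110100101000011010 | 1 | 1
  30 | 1001101001010000110101 | 1 | 0
  31 | 0011010010100001101010 | 0 | 0
  32 | 0110100101000011010100 | 0 | 0
  33 | 1101001010000110101000 | 1 | 1
  34 | 1010010100001101010001 | 1 | 0
  35 | 0100101000011010100010 | 0 | 0
  36 | 1001010000110101000100 | 1 | 1
  37 | 0010100001101010001001 | 0 | 1
  38 | 0101000011010100010011 | 0 | 1
  39 | 1010000110101000100111 | 1 | 0
  40 | 0100001101010001001110 | 0 | 0
  41 | 1000011010100010011100 | 1 | 1
  42 | 0000110101000100111001 | 0 | 1
  43 | 0001101010001001110011 | 0 | 1
  44 | 0011010100010011100111 | 0 | 1
  45 | 0110101000100111001111 | 0 | 1
  46 | 1101010001001110011111 | 1 | 0
  47 | 1010100010011100111110 | 1 | 1
  48 | 0101000100111001111101 | 0 | 1
  49 | 1010001001110011111011 | 1 | 0
  50 | 0100010011100111110110 | 0 | 0
  51 | 1000100111001111101100 | 1 | 1
  52 | 0001001110011111011001 | 0 | 1
  53 | 0010011100111110110011 | 0 | 1
  54 | 0100111001111101100111 | 0 | 1
  55 | 1001110011111011001111 | 1 | 0
  56 | 0011100111110110011110 | 0 | 0
  57 | 0111001111101100111100 | 0 | 0
  58 | 1110011111011001111000 | 1 | 1
  59 | 1100111110110011110001 | 1 | 0
  60 | 1001111101100111100010 | 1 | 1
  61 | 0011111011001111000101 | 0 | 1
  62 | 0111110110011110001011 | 0 | 1
  63 | 1111101100111100010111 | 1 | 0
  64 | 1111011001111000101110 | 1 | 1
  65 | 1110110011110001011101 | 1 | 0
  66 | 1101100111100010111010 | 1 | 1
  67 | 1011001111000101110101 | 1 | 0
  68 | 0110011110001011101010 | 0 | 0
  69 | 1100111100010111010100 | 1 | 1
  70 | 1001111000101110101001 | 1 | 0
  71 | 0011110001011101010010 | 0 | 0
  72 | 0111100010111010100100 | 0 | 0
  73 | 1111000101110101001000 | 1 | 1
  74 | 1110001011101010010001 | 1 | 0
  75 | 1100010111010100100010 | 1 | 1
  76 | 1000101110101001000101 | 1 | 0
  77 | 0001011101010010001010 | 0 | 0
  78 | 0010111010100100010100 | 0 | 0
  79 | 0101110101001000101000 | 0 | 0
  80 | 1011101010010001010000 | 1 | 1
  81 | 0111010100100010100001 | 0 | 1
  82 | 1110101001000101000011 | 1 | 0
  83 | 1101010010001010000110 | 1 | 1
  84 | 1010100100010100001101 | 1 | 0
  85 | 0101001000101000011010 | 0 | 0
  86 | 1010010001010000110100 | 1 | 1
  87 | 0100100010100001101001 | 0 | 1
  88 | 1001000101000011010011 | 1 | 0
  89 | 0010001010000110100110 | 0 | 0
  90 | 0100010100001101001100 | 0 | 0
  91 | 1000101000011010011000 | 1 | 1
  92 | 0001010000110100110001 | 0 | 1
  93 | 0010100001101001100011 | 0 | 1
  94 | 0101000011010011000111 | 0 | 1
  95 | 1010000110100110001111 | 1 | 0
  96 | 0100001101001100011110 | 0 | 0
  97 | 1000011010011000111100 | 1 | 1
  98 | 0000110100110001111001 | 0 | 1
  99 | 0001101001100011110011 | 0 | 1
 100 | 0011010011000111100111 | 0 | 1
 101 | 0110100110001111001111 | 0 | 1
 102 | 1101001100011110011111 | 1 | 0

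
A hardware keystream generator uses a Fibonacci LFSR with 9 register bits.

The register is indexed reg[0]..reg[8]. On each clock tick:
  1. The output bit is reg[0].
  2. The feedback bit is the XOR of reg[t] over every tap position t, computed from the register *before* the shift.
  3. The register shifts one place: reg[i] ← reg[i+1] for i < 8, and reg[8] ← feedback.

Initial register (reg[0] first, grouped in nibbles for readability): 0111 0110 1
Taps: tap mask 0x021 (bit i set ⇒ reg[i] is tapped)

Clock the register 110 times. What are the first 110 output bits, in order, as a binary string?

01110110110101100000101110111110001111001101001101011100011010001011111110100101100010100110001100000001100110

tick  register→output (feedback)
  0  011101101→0 (1)
  1  111011011→1 (0)
  2  110110110→1 (1)
  3  101101101→1 (0)
  4  011011010→0 (1)
  5  110110101→1 (1)
  6  101101011→1 (0)
  7  011010110→0 (0)
  8  110101100→1 (0)
  9  101011000→1 (0)
 10  010110000→0 (0)
 11  101100000→1 (1)
 12  011000001→0 (0)
 13  110000010→1 (1)
 14  100000101→1 (1)
 15  000001011→0 (1)
 16  000010111→0 (0)
 17  000101110→0 (1)
 18  001011101→0 (1)
 19  010111011→0 (1)
 20  101110111→1 (1)
 21  011101111→0 (1)
 22  111011111→1 (0)
 23  110111110→1 (0)
 24  101111100→1 (0)
 25  011111000→0 (1)
 26  111110001→1 (1)
 27  111100011→1 (1)
 28  111000111→1 (1)
 29  110001111→1 (0)
 30  100011110→1 (0)
 31  000111100→0 (1)
 32  001111001→0 (1)
 33  011110011→0 (0)
 34  111100110→1 (1)
 35  111001101→1 (0)
 36  110011010→1 (0)
 37  100110100→1 (1)
 38  001101001→0 (1)
 39  011010011→0 (0)
 40  110100110→1 (1)
 41  101001101→1 (0)
 42  010011010→0 (1)
 43  100110101→1 (1)
 44  001101011→0 (1)
 45  011010111→0 (0)
 46  110101110→1 (0)
 47  101011100→1 (0)
 48  010111000→0 (1)
 49  101110001→1 (1)
 50  011100011→0 (0)
 51  111000110→1 (1)
 52  110001101→1 (0)
 53  100011010→1 (0)
 54  000110100→0 (0)
 55  001101000→0 (1)
 56  011010001→0 (0)
 57  110100010→1 (1)
 58  101000101→1 (1)
 59  010001011→0 (1)
 60  100010111→1 (1)
 61  000101111→0 (1)
 62  001011111→0 (1)
 63  010111111→0 (1)
 64  101111111→1 (0)
 65  011111110→0 (1)
 66  111111101→1 (0)
 67  111111010→1 (0)
 68  111110100→1 (1)
 69  111101001→1 (0)
 70  111010010→1 (1)
 71  110100101→1 (1)
 72  101001011→1 (0)
 73  010010110→0 (0)
 74  100101100→1 (0)
 75  001011000→0 (1)
 76  010110001→0 (0)
 77  101100010→1 (1)
 78  011000101→0 (0)
 79  110001010→1 (0)
 80  100010100→1 (1)
 81  000101001→0 (1)
 82  001010011→0 (0)
 83  010100110→0 (0)
 84  101001100→1 (0)
 85  010011000→0 (1)
 86  100110001→1 (1)
 87  001100011→0 (0)
 88  011000110→0 (0)
 89  110001100→1 (0)
 90  100011000→1 (0)
 91  000110000→0 (0)
 92  001100000→0 (0)
 93  011000000→0 (0)
 94  110000000→1 (1)
 95  100000001→1 (1)
 96  000000011→0 (0)
 97  000000110→0 (0)
 98  000001100→0 (1)
 99  000011001→0 (1)
100  000110011→0 (0)
101  001100110→0 (0)
102  011001100→0 (1)
103  110011001→1 (0)
104  100110010→1 (1)
105  001100101→0 (0)
106  011001010→0 (1)
107  110010101→1 (1)
108  100101011→1 (0)
109  001010110→0 (0)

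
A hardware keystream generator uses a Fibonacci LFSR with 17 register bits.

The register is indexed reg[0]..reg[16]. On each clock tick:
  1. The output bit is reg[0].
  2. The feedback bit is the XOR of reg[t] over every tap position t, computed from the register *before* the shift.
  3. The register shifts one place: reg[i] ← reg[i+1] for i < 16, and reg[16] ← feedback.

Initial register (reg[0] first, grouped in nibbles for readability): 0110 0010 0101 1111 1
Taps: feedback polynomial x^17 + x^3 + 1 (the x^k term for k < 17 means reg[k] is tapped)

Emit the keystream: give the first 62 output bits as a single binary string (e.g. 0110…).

tick  register→output (feedback)
  0  01100010010111111→0 (0)
  1  11000100101111110→1 (1)
  2  10001001011111101→1 (1)
  3  00010010111111011→0 (1)
  4  00100101111110111→0 (0)
  5  01001011111101110→0 (0)
  6  10010111111011100→1 (0)
  7  00101111110111000→0 (0)
  8  01011111101110000→0 (1)
  9  10111111011100001→1 (0)
 10  01111110111000010→0 (1)
 11  11111101110000101→1 (0)
 12  11111011100001010→1 (0)
 13  11110111000010100→1 (0)
 14  11101110000101000→1 (1)
 15  11011100001010001→1 (0)
 16  10111000010100010→1 (0)
 17  01110000101000100→0 (1)
 18  11100001010001001→1 (1)
 19  11000010100010011→1 (1)
 20  10000101000100111→1 (1)
 21  00001010001001111→0 (0)
 22  00010100010011110→0 (1)
 23  00101000100111101→0 (0)
 24  01010001001111010→0 (1)
 25  10100010011110101→1 (1)
 26  01000100111101011→0 (0)
 27  10001001111010110→1 (1)
 28  00010011110101101→0 (1)
 29  00100111101011011→0 (0)
 30  01001111010110110→0 (0)
 31  10011110101101100→1 (0)
 32  00111101011011000→0 (1)
 33  01111010110110001→0 (1)
 34  11110101101100011→1 (0)
 35  11101011011000110→1 (1)
 36  11010110110001101→1 (0)
 37  10101101100011010→1 (1)
 38  01011011000110101→0 (1)
 39  10110110001101011→1 (0)
 40  01101100011010110→0 (0)
 41  11011000110101100→1 (0)
 42  10110001101011000→1 (0)
 43  01100011010110000→0 (0)
 44  11000110101100000→1 (1)
 45  10001101011000001→1 (1)
 46  00011010110000011→0 (1)
 47  00110101100000111→0 (1)
 48  01101011000001111→0 (0)
 49  11010110000011110→1 (0)
 50  10101100000111100→1 (1)
 51  01011000001111001→0 (1)
 52  10110000011110011→1 (0)
 53  01100000111100110→0 (0)
 54  11000001111001100→1 (1)
 55  10000011110011001→1 (1)
 56  00000111100110011→0 (0)
 57  00001111001100110→0 (0)
 58  00011110011001100→0 (1)
 59  00111100110011001→0 (1)
 60  01111001100110011→0 (1)
 61  11110011001100111→1 (0)

01100010010111111011100001010001001111010110110001101011000001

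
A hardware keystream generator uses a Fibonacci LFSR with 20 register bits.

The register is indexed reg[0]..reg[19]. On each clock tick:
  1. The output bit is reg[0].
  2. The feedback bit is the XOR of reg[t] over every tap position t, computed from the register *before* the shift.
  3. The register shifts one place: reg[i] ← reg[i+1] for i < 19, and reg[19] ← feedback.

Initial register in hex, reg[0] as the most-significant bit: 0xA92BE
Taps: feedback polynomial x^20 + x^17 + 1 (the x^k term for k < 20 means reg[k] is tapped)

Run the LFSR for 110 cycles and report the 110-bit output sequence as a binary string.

10101001001010111110011001011001100011111001011101110110001111101010001100000011100110010001001001110111011111

step | reg (before) | out | fb
   0 | 10101001001010111110 | 1 | 0
   1 | 01010010010101111100 | 0 | 1
   2 | 10100100101011111001 | 1 | 1
   3 | 01001001010111110011 | 0 | 0
   4 | 10010010101111100110 | 1 | 0
   5 | 00100101011111001100 | 0 | 1
   6 | 01001010111110011001 | 0 | 0
   7 | 10010101111100110010 | 1 | 1
   8 | 00101011111001100101 | 0 | 1
   9 | 01010111110011001011 | 0 | 0
  10 | 10101111100110010110 | 1 | 0
  11 | 01011111001100101100 | 0 | 1
  12 | 10111110011001011001 | 1 | 1
  13 | 01111100110010110011 | 0 | 0
  14 | 11111001100101100110 | 1 | 0
  15 | 11110011001011001100 | 1 | 0
  16 | 11100110010110011000 | 1 | 1
  17 | 11001100101100110001 | 1 | 1
  18 | 10011001011001100011 | 1 | 1
  19 | 00110010110011000111 | 0 | 1
  20 | 01100101100110001111 | 0 | 1
  21 | 11001011001100011111 | 1 | 0
  22 | 10010110011000111110 | 1 | 0
  23 | 00101100110001111100 | 0 | 1
  24 | 01011001100011111001 | 0 | 0
  25 | 10110011000111110010 | 1 | 1
  26 | 01100110001111100101 | 0 | 1
  27 | 11001100011111001011 | 1 | 1
  28 | 10011000111110010111 | 1 | 0
  29 | 00110001111100101110 | 0 | 1
  30 | 01100011111001011101 | 0 | 1
  31 | 11000111110010111011 | 1 | 1
  32 | 10001111100101110111 | 1 | 0
  33 | 00011111001011101110 | 0 | 1
  34 | 00111110010111011101 | 0 | 1
  35 | 01111100101110111011 | 0 | 0
  36 | 11111001011101110110 | 1 | 0
  37 | 11110010111011101100 | 1 | 0
  38 | 11100101110111011000 | 1 | 1
  39 | 11001011101110110001 | 1 | 1
  40 | 10010111011101100011 | 1 | 1
  41 | 00101110111011000111 | 0 | 1
  42 | 01011101110110001111 | 0 | 1
  43 | 10111011101100011111 | 1 | 0
  44 | 01110111011000111110 | 0 | 1
  45 | 11101110110001111101 | 1 | 0
  46 | 11011101100011111010 | 1 | 1
  47 | 10111011000111110101 | 1 | 0
  48 | 01110110001111101010 | 0 | 0
  49 | 11101100011111010100 | 1 | 0
  50 | 11011000111110101000 | 1 | 1
  51 | 10110001111101010001 | 1 | 1
  52 | 01100011111010100011 | 0 | 0
  53 | 11000111110101000110 | 1 | 0
  54 | 10001111101010001100 | 1 | 0
  55 | 00011111010100011000 | 0 | 0
  56 | 00111110101000110000 | 0 | 0
  57 | 01111101010001100000 | 0 | 0
  58 | 11111010100011000000 | 1 | 1
  59 | 11110101000110000001 | 1 | 1
  60 | 11101010001100000011 | 1 | 1
  61 | 11010100011000000111 | 1 | 0
  62 | 10101000110000001110 | 1 | 0
  63 | 01010001100000011100 | 0 | 1
  64 | 10100011000000111001 | 1 | 1
  65 | 01000110000001110011 | 0 | 0
  66 | 10001100000011100110 | 1 | 0
  67 | 00011000000111001100 | 0 | 1
  68 | 00110000001110011001 | 0 | 0
  69 | 01100000011100110010 | 0 | 0
  70 | 11000000111001100100 | 1 | 0
  71 | 10000001110011001000 | 1 | 1
  72 | 00000011100110010001 | 0 | 0
  73 | 00000111001100100010 | 0 | 0
  74 | 00001110011001000100 | 0 | 1
  75 | 00011100110010001001 | 0 | 0
  76 | 00111001100100010010 | 0 | 0
  77 | 01110011001000100100 | 0 | 1
  78 | 11100110010001001001 | 1 | 1
  79 | 11001100100010010011 | 1 | 1
  80 | 10011001000100100111 | 1 | 0
  81 | 00110010001001001110 | 0 | 1
  82 | 01100100010010011101 | 0 | 1
  83 | 11001000100100111011 | 1 | 1
  84 | 10010001001001110111 | 1 | 0
  85 | 00100010010011101110 | 0 | 1
  86 | 01000100100111011101 | 0 | 1
  87 | 10001001001110111011 | 1 | 1
  88 | 00010010011101110111 | 0 | 1
  89 | 00100100111011101111 | 0 | 1
  90 | 01001001110111011111 | 0 | 1
  91 | 10010011101110111111 | 1 | 0
  92 | 00100111011101111110 | 0 | 1
  93 | 01001110111011111101 | 0 | 1
  94 | 10011101110111111011 | 1 | 1
  95 | 00111011101111110111 | 0 | 1
  96 | 01110111011111101111 | 0 | 1
  97 | 11101110111111011111 | 1 | 0
  98 | 11011101111110111110 | 1 | 0
  99 | 10111011111101111100 | 1 | 0
 100 | 01110111111011111000 | 0 | 0
 101 | 11101111110111110000 | 1 | 1
 102 | 11011111101111100001 | 1 | 1
 103 | 10111111011111000011 | 1 | 1
 104 | 01111110111110000111 | 0 | 1
 105 | 11111101111100001111 | 1 | 0
 106 | 11111011111000011110 | 1 | 0
 107 | 11110111110000111100 | 1 | 0
 108 | 11101111100001111000 | 1 | 1
 109 | 11011111000011110001 | 1 | 1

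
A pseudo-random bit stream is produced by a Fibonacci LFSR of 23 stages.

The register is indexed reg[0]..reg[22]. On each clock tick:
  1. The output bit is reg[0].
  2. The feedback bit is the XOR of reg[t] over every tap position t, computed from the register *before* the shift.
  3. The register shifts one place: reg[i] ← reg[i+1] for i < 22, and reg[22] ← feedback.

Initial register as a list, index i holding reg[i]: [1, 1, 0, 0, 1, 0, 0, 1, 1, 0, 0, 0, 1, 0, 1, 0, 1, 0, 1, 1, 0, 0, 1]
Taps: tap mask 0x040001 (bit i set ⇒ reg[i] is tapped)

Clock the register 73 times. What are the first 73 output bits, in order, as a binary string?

1100100110001010101100100000001100001101000011000110010100110011100001001

k : reg_k → out_k, fb_k
0: 11001001100010101011001 → 1, fb=0
1: 10010011000101010110010 → 1, fb=0
2: 00100110001010101100100 → 0, fb=0
3: 01001100010101011001000 → 0, fb=0
4: 10011000101010110010000 → 1, fb=0
5: 00110001010101100100000 → 0, fb=0
6: 01100010101011001000000 → 0, fb=0
7: 11000101010110010000000 → 1, fb=1
8: 10001010101100100000001 → 1, fb=1
9: 00010101011001000000011 → 0, fb=0
10: 00101010110010000000110 → 0, fb=0
11: 01010101100100000001100 → 0, fb=0
12: 10101011001000000011000 → 1, fb=0
13: 01010110010000000110000 → 0, fb=1
14: 10101100100000001100001 → 1, fb=1
15: 01011001000000011000011 → 0, fb=0
16: 10110010000000110000110 → 1, fb=1
17: 01100100000001100001101 → 0, fb=0
18: 11001000000011000011010 → 1, fb=0
19: 10010000000110000110100 → 1, fb=0
20: 00100000001100001101000 → 0, fb=0
21: 01000000011000011010000 → 0, fb=1
22: 10000000110000110100001 → 1, fb=1
23: 00000001100001101000011 → 0, fb=0
24: 00000011000011010000110 → 0, fb=0
25: 00000110000110100001100 → 0, fb=0
26: 00001100001101000011000 → 0, fb=1
27: 00011000011010000110001 → 0, fb=1
28: 00110000110100001100011 → 0, fb=0
29: 01100001101000011000110 → 0, fb=0
30: 11000011010000110001100 → 1, fb=1
31: 10000110100001100011001 → 1, fb=0
32: 00001101000011000110010 → 0, fb=1
33: 00011010000110001100101 → 0, fb=0
34: 00110100001100011001010 → 0, fb=0
35: 01101000011000110010100 → 0, fb=1
36: 11010000110001100101001 → 1, fb=1
37: 10100001100011001010011 → 1, fb=0
38: 01000011000110010100110 → 0, fb=0
39: 10000110001100101001100 → 1, fb=1
40: 00001100011001010011001 → 0, fb=1
41: 00011000110010100110011 → 0, fb=1
42: 00110001100101001100111 → 0, fb=0
43: 01100011001010011001110 → 0, fb=0
44: 11000110010100110011100 → 1, fb=0
45: 10001100101001100111000 → 1, fb=0
46: 00011001010011001110000 → 0, fb=1
47: 00110010100110011100001 → 0, fb=0
48: 01100101001100111000010 → 0, fb=0
49: 11001010011001110000100 → 1, fb=1
50: 10010100110011100001001 → 1, fb=1
51: 00101001100111000010011 → 0, fb=1
52: 01010011001110000100111 → 0, fb=0
53: 10100110011100001001110 → 1, fb=1
54: 01001100111000010011101 → 0, fb=1
55: 10011001110000100111011 → 1, fb=0
56: 00110011100001001110110 → 0, fb=1
57: 01100111000010011101101 → 0, fb=0
58: 11001110000100111011010 → 1, fb=0
59: 10011100001001110110100 → 1, fb=0
60: 00111000010011101101000 → 0, fb=0
61: 01110000100111011010000 → 0, fb=1
62: 11100001001110110100001 → 1, fb=1
63: 11000010011101101000011 → 1, fb=1
64: 10000100111011010000111 → 1, fb=1
65: 00001001110110100001111 → 0, fb=0
66: 00010011101101000011110 → 0, fb=1
67: 00100111011010000111101 → 0, fb=1
68: 01001110110100001111011 → 0, fb=1
69: 10011101101000011110111 → 1, fb=0
70: 00111011010000111101110 → 0, fb=0
71: 01110110100001111011100 → 0, fb=1
72: 11101101000011110111001 → 1, fb=0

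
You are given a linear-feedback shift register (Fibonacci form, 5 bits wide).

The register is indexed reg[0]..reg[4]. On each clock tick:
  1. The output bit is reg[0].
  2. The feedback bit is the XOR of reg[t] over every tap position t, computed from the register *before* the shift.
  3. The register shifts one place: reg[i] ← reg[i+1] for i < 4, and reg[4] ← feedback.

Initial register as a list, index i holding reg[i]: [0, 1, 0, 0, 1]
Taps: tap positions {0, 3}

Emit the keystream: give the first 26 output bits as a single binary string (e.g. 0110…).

step | reg (before) | out | fb
   0 | 01001 | 0 | 0
   1 | 10010 | 1 | 0
   2 | 00100 | 0 | 0
   3 | 01000 | 0 | 0
   4 | 10000 | 1 | 1
   5 | 00001 | 0 | 0
   6 | 00010 | 0 | 1
   7 | 00101 | 0 | 0
   8 | 01010 | 0 | 1
   9 | 10101 | 1 | 1
  10 | 01011 | 0 | 1
  11 | 10111 | 1 | 0
  12 | 01110 | 0 | 1
  13 | 11101 | 1 | 1
  14 | 11011 | 1 | 0
  15 | 10110 | 1 | 0
  16 | 01100 | 0 | 0
  17 | 11000 | 1 | 1
  18 | 10001 | 1 | 1
  19 | 00011 | 0 | 1
  20 | 00111 | 0 | 1
  21 | 01111 | 0 | 1
  22 | 11111 | 1 | 0
  23 | 11110 | 1 | 0
  24 | 11100 | 1 | 1
  25 | 11001 | 1 | 1

01001000010101110110001111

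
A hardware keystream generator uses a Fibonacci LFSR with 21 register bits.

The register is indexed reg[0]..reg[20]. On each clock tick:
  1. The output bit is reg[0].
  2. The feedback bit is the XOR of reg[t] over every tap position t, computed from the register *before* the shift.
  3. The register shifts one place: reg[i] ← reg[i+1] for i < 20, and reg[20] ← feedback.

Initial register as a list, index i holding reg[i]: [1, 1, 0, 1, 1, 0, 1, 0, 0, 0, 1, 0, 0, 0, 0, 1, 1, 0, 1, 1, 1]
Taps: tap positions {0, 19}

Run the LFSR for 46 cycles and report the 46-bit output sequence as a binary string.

tick  register→output (feedback)
  0  110110100010000110111→1 (0)
  1  101101000100001101110→1 (0)
  2  011010001000011011100→0 (0)
  3  110100010000110111000→1 (1)
  4  101000100001101110001→1 (1)
  5  010001000011011100011→0 (1)
  6  100010000110111000111→1 (0)
  7  000100001101110001110→0 (1)
  8  001000011011100011101→0 (0)
  9  010000110111000111010→0 (1)
 10  100001101110001110101→1 (1)
 11  000011011100011101011→0 (1)
 12  000110111000111010111→0 (1)
 13  001101110001110101111→0 (1)
 14  011011100011101011111→0 (1)
 15  110111000111010111111→1 (0)
 16  101110001110101111110→1 (0)
 17  011100011101011111100→0 (0)
 18  111000111010111111000→1 (1)
 19  110001110101111110001→1 (1)
 20  100011101011111100011→1 (0)
 21  000111010111111000110→0 (1)
 22  001110101111110001101→0 (0)
 23  011101011111100011010→0 (1)
 24  111010111111000110101→1 (1)
 25  110101111110001101011→1 (0)
 26  101011111100011010110→1 (0)
 27  010111111000110101100→0 (0)
 28  101111110001101011000→1 (1)
 29  011111100011010110001→0 (0)
 30  111111000110101100010→1 (0)
 31  111110001101011000100→1 (1)
 32  111100011010110001001→1 (1)
 33  111000110101100010011→1 (0)
 34  110001101011000100110→1 (0)
 35  100011010110001001100→1 (1)
 36  000110101100010011001→0 (0)
 37  001101011000100110010→0 (1)
 38  011010110001001100101→0 (0)
 39  110101100010011001010→1 (0)
 40  101011000100110010100→1 (1)
 41  010110001001100101001→0 (0)
 42  101100010011001010010→1 (0)
 43  011000100110010100100→0 (0)
 44  110001001100101001000→1 (1)
 45  100010011001010010001→1 (1)

1101101000100001101110001110101111110001101011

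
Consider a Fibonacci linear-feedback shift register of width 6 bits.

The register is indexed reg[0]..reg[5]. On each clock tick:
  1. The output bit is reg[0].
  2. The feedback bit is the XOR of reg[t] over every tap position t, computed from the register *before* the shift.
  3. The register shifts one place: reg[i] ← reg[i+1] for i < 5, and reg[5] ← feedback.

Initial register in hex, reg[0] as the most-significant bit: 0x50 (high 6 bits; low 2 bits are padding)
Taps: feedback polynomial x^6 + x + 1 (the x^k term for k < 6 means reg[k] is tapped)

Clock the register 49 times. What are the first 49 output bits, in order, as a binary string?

step | reg (before) | out | fb
   0 | 010100 | 0 | 1
   1 | 101001 | 1 | 1
   2 | 010011 | 0 | 1
   3 | 100111 | 1 | 1
   4 | 001111 | 0 | 0
   5 | 011110 | 0 | 1
   6 | 111101 | 1 | 0
   7 | 111010 | 1 | 0
   8 | 110100 | 1 | 0
   9 | 101000 | 1 | 1
  10 | 010001 | 0 | 1
  11 | 100011 | 1 | 1
  12 | 000111 | 0 | 0
  13 | 001110 | 0 | 0
  14 | 011100 | 0 | 1
  15 | 111001 | 1 | 0
  16 | 110010 | 1 | 0
  17 | 100100 | 1 | 1
  18 | 001001 | 0 | 0
  19 | 010010 | 0 | 1
  20 | 100101 | 1 | 1
  21 | 001011 | 0 | 0
  22 | 010110 | 0 | 1
  23 | 101101 | 1 | 1
  24 | 011011 | 0 | 1
  25 | 110111 | 1 | 0
  26 | 101110 | 1 | 1
  27 | 011101 | 0 | 1
  28 | 111011 | 1 | 0
  29 | 110110 | 1 | 0
  30 | 101100 | 1 | 1
  31 | 011001 | 0 | 1
  32 | 110011 | 1 | 0
  33 | 100110 | 1 | 1
  34 | 001101 | 0 | 0
  35 | 011010 | 0 | 1
  36 | 110101 | 1 | 0
  37 | 101010 | 1 | 1
  38 | 010101 | 0 | 1
  39 | 101011 | 1 | 1
  40 | 010111 | 0 | 1
  41 | 101111 | 1 | 1
  42 | 011111 | 0 | 1
  43 | 111111 | 1 | 0
  44 | 111110 | 1 | 0
  45 | 111100 | 1 | 0
  46 | 111000 | 1 | 0
  47 | 110000 | 1 | 0
  48 | 100000 | 1 | 1

0101001111010001110010010110111011001101010111111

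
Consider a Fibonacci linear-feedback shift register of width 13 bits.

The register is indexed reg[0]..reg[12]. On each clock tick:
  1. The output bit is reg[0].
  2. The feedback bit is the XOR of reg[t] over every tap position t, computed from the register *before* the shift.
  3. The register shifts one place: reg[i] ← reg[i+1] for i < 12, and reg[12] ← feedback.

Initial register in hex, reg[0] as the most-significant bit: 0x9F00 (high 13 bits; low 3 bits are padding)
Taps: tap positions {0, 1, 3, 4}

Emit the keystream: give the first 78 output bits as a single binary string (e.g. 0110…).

100111110000010101001011100010011100001001000011100001110000011000001010110101

k : reg_k → out_k, fb_k
0: 1001111100000 → 1, fb=1
1: 0011111000001 → 0, fb=0
2: 0111110000010 → 0, fb=1
3: 1111100000101 → 1, fb=0
4: 1111000001010 → 1, fb=1
5: 1110000010101 → 1, fb=0
6: 1100000101010 → 1, fb=0
7: 1000001010100 → 1, fb=1
8: 0000010101001 → 0, fb=0
9: 0000101010010 → 0, fb=1
10: 0001010100101 → 0, fb=1
11: 0010101001011 → 0, fb=1
12: 0101010010111 → 0, fb=0
13: 1010100101110 → 1, fb=0
14: 0101001011100 → 0, fb=0
15: 1010010111000 → 1, fb=1
16: 0100101110001 → 0, fb=0
17: 1001011100010 → 1, fb=0
18: 0010111000100 → 0, fb=1
19: 0101110001001 → 0, fb=1
20: 1011100010011 → 1, fb=1
21: 0111000100111 → 0, fb=0
22: 1110001001110 → 1, fb=0
23: 1100010011100 → 1, fb=0
24: 1000100111000 → 1, fb=0
25: 0001001110000 → 0, fb=1
26: 0010011100001 → 0, fb=0
27: 0100111000010 → 0, fb=0
28: 1001110000100 → 1, fb=1
29: 0011100001001 → 0, fb=0
30: 0111000010010 → 0, fb=0
31: 1110000100100 → 1, fb=0
32: 1100001001000 → 1, fb=0
33: 1000010010000 → 1, fb=1
34: 0000100100001 → 0, fb=1
35: 0001001000011 → 0, fb=1
36: 0010010000111 → 0, fb=0
37: 0100100001110 → 0, fb=0
38: 1001000011100 → 1, fb=0
39: 0010000111000 → 0, fb=0
40: 0100001110000 → 0, fb=1
41: 1000011100001 → 1, fb=1
42: 0000111000011 → 0, fb=1
43: 0001110000111 → 0, fb=0
44: 0011100001110 → 0, fb=0
45: 0111000011100 → 0, fb=0
46: 1110000111000 → 1, fb=0
47: 1100001110000 → 1, fb=0
48: 1000011100000 → 1, fb=1
49: 0000111000001 → 0, fb=1
50: 0001110000011 → 0, fb=0
51: 0011100000110 → 0, fb=0
52: 0111000001100 → 0, fb=0
53: 1110000011000 → 1, fb=0
54: 1100000110000 → 1, fb=0
55: 1000001100000 → 1, fb=1
56: 0000011000001 → 0, fb=0
57: 0000110000010 → 0, fb=1
58: 0001100000101 → 0, fb=0
59: 0011000001010 → 0, fb=1
60: 0110000010101 → 0, fb=1
61: 1100000101011 → 1, fb=0
62: 1000001010110 → 1, fb=1
63: 0000010101101 → 0, fb=0
64: 0000101011010 → 0, fb=1
65: 0001010110101 → 0, fb=1
66: 0010101101011 → 0, fb=1
67: 0101011010111 → 0, fb=0
68: 1010110101110 → 1, fb=0
69: 0101101011100 → 0, fb=1
70: 1011010111001 → 1, fb=0
71: 0110101110010 → 0, fb=0
72: 1101011100100 → 1, fb=1
73: 1010111001001 → 1, fb=0
74: 0101110010010 → 0, fb=1
75: 1011100100101 → 1, fb=1
76: 0111001001011 → 0, fb=0
77: 1110010010110 → 1, fb=0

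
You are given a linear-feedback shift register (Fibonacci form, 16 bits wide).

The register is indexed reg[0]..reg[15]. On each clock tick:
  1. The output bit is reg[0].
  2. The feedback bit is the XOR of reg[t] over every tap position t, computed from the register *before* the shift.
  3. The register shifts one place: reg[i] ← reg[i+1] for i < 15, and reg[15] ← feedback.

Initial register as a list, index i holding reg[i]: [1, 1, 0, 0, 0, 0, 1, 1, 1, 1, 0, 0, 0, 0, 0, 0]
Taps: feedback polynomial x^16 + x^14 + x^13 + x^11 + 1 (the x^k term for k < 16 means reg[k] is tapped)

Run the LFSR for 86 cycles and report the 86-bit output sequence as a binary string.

step | reg (before) | out | fb
   0 | 1100001111000000 | 1 | 1
   1 | 1000011110000001 | 1 | 1
   2 | 0000111100000011 | 0 | 1
   3 | 0001111000000111 | 0 | 0
   4 | 0011110000001110 | 0 | 0
   5 | 0111100000011100 | 0 | 0
   6 | 1111000000111000 | 1 | 0
   7 | 1110000001110000 | 1 | 0
   8 | 1100000011100000 | 1 | 1
   9 | 1000000111000001 | 1 | 1
  10 | 0000001110000011 | 0 | 1
  11 | 0000011100000111 | 0 | 0
  12 | 0000111000001110 | 0 | 0
  13 | 0001110000011100 | 0 | 0
  14 | 0011100000111000 | 0 | 1
  15 | 0111000001110001 | 0 | 1
  16 | 1110000011100011 | 1 | 0
  17 | 1100000111000110 | 1 | 1
  18 | 1000001110001101 | 1 | 0
  19 | 0000011100011010 | 0 | 0
  20 | 0000111000110100 | 0 | 0
  21 | 0001110001101000 | 0 | 0
  22 | 0011100011010000 | 0 | 1
  23 | 0111000110100001 | 0 | 0
  24 | 1110001101000010 | 1 | 0
  25 | 1100011010000100 | 1 | 0
  26 | 1000110100001000 | 1 | 1
  27 | 0001101000010001 | 0 | 1
  28 | 0011010000100011 | 0 | 1
  29 | 0110100001000111 | 0 | 0
  30 | 1101000010001110 | 1 | 1
  31 | 1010000100011101 | 1 | 1
  32 | 0100001000111011 | 0 | 0
  33 | 1000010001110110 | 1 | 0
  34 | 0000100011101100 | 0 | 1
  35 | 0001000111011001 | 0 | 1
  36 | 0010001110110011 | 0 | 0
  37 | 0100011101100110 | 0 | 0
  38 | 1000111011001100 | 1 | 0
  39 | 0001110110011000 | 0 | 1
  40 | 0011101100110001 | 0 | 1
  41 | 0111011001100011 | 0 | 1
  42 | 1110110011000111 | 1 | 1
  43 | 1101100110001111 | 1 | 1
  44 | 1011001100011111 | 1 | 0
  45 | 0110011000111110 | 0 | 1
  46 | 1100110001111101 | 1 | 1
  47 | 1001100011111011 | 1 | 1
  48 | 0011000111110111 | 0 | 1
  49 | 0110001111101111 | 0 | 0
  50 | 1100011111011110 | 1 | 0
  51 | 1000111110111100 | 1 | 1
  52 | 0001111101111001 | 0 | 1
  53 | 0011111011110011 | 0 | 0
  54 | 0111110111100110 | 0 | 0
  55 | 1111101111001100 | 1 | 0
  56 | 1111011110011000 | 1 | 0
  57 | 1110111100110000 | 1 | 0
  58 | 1101111001100000 | 1 | 1
  59 | 1011110011000001 | 1 | 1
  60 | 0111100110000011 | 0 | 1
  61 | 1111001100000111 | 1 | 1
  62 | 1110011000001111 | 1 | 1
  63 | 1100110000011111 | 1 | 0
  64 | 1001100000111110 | 1 | 0
  65 | 0011000001111100 | 0 | 0
  66 | 0110000011111000 | 0 | 1
  67 | 1100000111110001 | 1 | 0
  68 | 1000001111100010 | 1 | 0
  69 | 0000011111000100 | 0 | 1
  70 | 0000111110001001 | 0 | 0
  71 | 0001111100010010 | 0 | 0
  72 | 0011111000100100 | 0 | 1
  73 | 0111110001001001 | 0 | 0
  74 | 1111100010010010 | 1 | 1
  75 | 1111000100100101 | 1 | 0
  76 | 1110001001001010 | 1 | 0
  77 | 1100010010010100 | 1 | 1
  78 | 1000100100101001 | 1 | 1
  79 | 0001001001010011 | 0 | 0
  80 | 0010010010100110 | 0 | 0
  81 | 0100100101001100 | 0 | 1
  82 | 1001001010011001 | 1 | 0
  83 | 0010010100110010 | 0 | 0
  84 | 0100101001100100 | 0 | 1
  85 | 1001010011001001 | 1 | 1

11000011110000001110000011100011010000100011101100110001111101111001100000111110001001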